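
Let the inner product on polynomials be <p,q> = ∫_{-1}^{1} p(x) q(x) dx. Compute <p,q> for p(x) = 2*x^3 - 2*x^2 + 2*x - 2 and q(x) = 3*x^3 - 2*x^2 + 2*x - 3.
<p,q> = 3008/105

Expand the product: p(x)·q(x) = 6*x^6 - 10*x^5 + 14*x^4 - 20*x^3 + 14*x^2 - 10*x + 6.
∫_{-1}^{1} of each monomial x^k gives [2/(k+1) if k even, 0 if k odd]. Integrating term-by-term (or equivalently evaluating the antiderivative F(x) = 6*x^7/7 - 5*x^6/3 + 14*x^5/5 - 5*x^4 + 14*x^3/3 - 5*x^2 + 6*x at the endpoints):
  F(1) − F(−1) = 93/35 − (-2729/105) = 3008/105.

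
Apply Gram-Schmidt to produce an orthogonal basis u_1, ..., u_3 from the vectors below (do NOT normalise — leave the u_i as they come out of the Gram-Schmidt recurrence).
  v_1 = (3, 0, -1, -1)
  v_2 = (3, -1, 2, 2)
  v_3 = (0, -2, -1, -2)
Orthogonal basis:
  u_1 = (3, 0, -1, -1)
  u_2 = (18/11, -1, 27/11, 27/11)
  u_3 = (-45/173, -405/173, 19/173, -154/173)

Apply the Gram-Schmidt recurrence
  u_1 = v_1
  u_i = v_i − Σ_{j<i} ((v_i · u_j) / (u_j · u_j)) · u_j.

Step by step this gives:
  u_1 = (3, 0, -1, -1)
  u_2 = (18/11, -1, 27/11, 27/11)
  u_3 = (-45/173, -405/173, 19/173, -154/173)

Orthogonality check:
  u_2 · u_1 = 0 (should be 0)
  u_3 · u_1 = 0 (should be 0)
  u_3 · u_2 = 0 (should be 0)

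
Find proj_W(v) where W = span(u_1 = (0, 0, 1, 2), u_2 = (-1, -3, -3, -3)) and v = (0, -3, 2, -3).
proj_W(v) = (-24/59, -72/59, -76/59, -80/59)

Set up U = [u_1 | ... | u_2] ∈ R^(4×2). The projector onto W = col(U) is P = U (U^T U)^(-1) U^T.
Compute U^T U =
  [5, -9]
  [-9, 28],
and U^T v = (-4, 12).
Solve U^T U · c = U^T v for the coefficients: c = (-4/59, 24/59). The projection is proj_W(v) = U c.
Check: (v - proj_W(v)) · u_1 = 0  (should be 0).
Check: (v - proj_W(v)) · u_2 = 0  (should be 0).
Result: proj_W(v) = (-24/59, -72/59, -76/59, -80/59).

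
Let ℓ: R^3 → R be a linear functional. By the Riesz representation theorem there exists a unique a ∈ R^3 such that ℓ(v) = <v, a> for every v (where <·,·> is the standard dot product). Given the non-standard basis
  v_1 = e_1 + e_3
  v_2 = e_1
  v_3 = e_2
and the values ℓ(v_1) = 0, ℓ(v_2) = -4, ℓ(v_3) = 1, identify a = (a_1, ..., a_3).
a = (-4, 1, 4)

Write a = (a_1, ..., a_3) in the standard basis. For each basis vector v_i, ℓ(v_i) = <v_i, a> is a linear equation in the a_j's. Collect the n equations into a matrix system V a = ℓ, where row i of V is v_i (expressed in the standard basis). Since V is invertible (lower-triangular with 1s on the diagonal, up to permutation), solve by back-substitution:
  V =
[[1, 0, 1],
 [1, 0, 0],
 [0, 1, 0]]
  V a = (0, -4, 1)
Solving gives a = (-4, 1, 4).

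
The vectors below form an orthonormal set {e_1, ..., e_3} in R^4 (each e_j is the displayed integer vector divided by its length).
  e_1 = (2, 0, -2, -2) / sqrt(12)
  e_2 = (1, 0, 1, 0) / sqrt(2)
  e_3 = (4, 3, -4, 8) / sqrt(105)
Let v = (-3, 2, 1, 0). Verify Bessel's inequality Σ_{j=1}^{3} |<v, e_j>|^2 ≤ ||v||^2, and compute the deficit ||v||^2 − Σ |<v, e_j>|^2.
Σ |<v, e_j>|^2 = 58/7; ||v||^2 = 14; deficit = 40/7

Write each e_j = u_j / sqrt(<u_j, u_j>) where u_j is the displayed integer vector. Then <v, e_j> = <v, u_j> / sqrt(<u_j, u_j>), so |<v, e_j>|^2 = <v, u_j>^2 / <u_j, u_j>.
Coefficients: <v, e_1> = -8/sqrt(12), <v, e_2> = -2/sqrt(2), <v, e_3> = -10/sqrt(105).
Square and sum: Σ |<v, e_j>|^2 = 58/7.
Compute ||v||^2 = v·v = 14.
Deficit = 14 − 58/7 = 40/7 ≥ 0, confirming Bessel's inequality. (The deficit equals ||v − Σ <v,e_j> e_j||^2, the squared distance from v to span{e_j}.)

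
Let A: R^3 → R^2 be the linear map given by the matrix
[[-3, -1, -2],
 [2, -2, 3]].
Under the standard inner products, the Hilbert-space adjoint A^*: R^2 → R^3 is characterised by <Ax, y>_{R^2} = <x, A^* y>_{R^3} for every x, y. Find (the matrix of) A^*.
A^* = A^T =
[[-3, 2],
 [-1, -2],
 [-2, 3]]

For real matrices with standard dot products, the defining identity <Ax, y> = <x, A^* y> gives (Ax)^T y = x^T (A^*) y, i.e. x^T A^T y = x^T (A^*) y. Since this holds for all x, y, we must have A^* = A^T. Therefore
A^* =
[[-3, 2],
 [-1, -2],
 [-2, 3]].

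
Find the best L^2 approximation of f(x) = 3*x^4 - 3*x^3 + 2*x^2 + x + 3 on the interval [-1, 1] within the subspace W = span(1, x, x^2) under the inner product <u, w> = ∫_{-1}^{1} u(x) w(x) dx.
g(x) = 32*x^2/7 - 4*x/5 + 96/35

The best approximation g ∈ W is the orthogonal projection of f onto W. Writing g = a_0 + a_1 x + a_2 x^2, the coefficients solve the normal equations G · a = b where
  G_{ij} = <φ_i, φ_j> and b_i = <f, φ_i>, with φ_0 = 1, φ_1 = x, φ_2 = x^2.
G =
  [2, 0, 2/3]
  [0, 2/3, 0]
  [2/3, 0, 2/5],
b = (128/15, -8/15, 128/35).
Solving gives a_0 = 96/35, a_1 = -4/5, a_2 = 32/7, so
  g(x) = 32*x^2/7 - 4*x/5 + 96/35.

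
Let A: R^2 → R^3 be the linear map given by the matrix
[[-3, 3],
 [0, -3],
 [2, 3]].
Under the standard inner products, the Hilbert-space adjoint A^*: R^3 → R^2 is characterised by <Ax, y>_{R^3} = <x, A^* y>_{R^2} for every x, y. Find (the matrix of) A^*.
A^* = A^T =
[[-3, 0, 2],
 [3, -3, 3]]

For real matrices with standard dot products, the defining identity <Ax, y> = <x, A^* y> gives (Ax)^T y = x^T (A^*) y, i.e. x^T A^T y = x^T (A^*) y. Since this holds for all x, y, we must have A^* = A^T. Therefore
A^* =
[[-3, 0, 2],
 [3, -3, 3]].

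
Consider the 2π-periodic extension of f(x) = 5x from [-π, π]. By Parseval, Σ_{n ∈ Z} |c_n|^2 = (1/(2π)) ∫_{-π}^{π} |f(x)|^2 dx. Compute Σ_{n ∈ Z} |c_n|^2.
Σ |c_n|^2 = 25π^2/3

Expand and integrate term by term over [-π, π]:
  ∫ (5x)^2 dx = 25·(2π^3/3); ∫ 2·5·(0)·x dx = 0 (odd integrand); ∫ 0^2 dx = 0·2π.
So (1/(2π)) ∫_{-π}^{π} (5x)^2 dx = 25π^2/3 + 0 = 25π^2/3.
Parseval ⇒ Σ |c_n|^2 = 25π^2/3.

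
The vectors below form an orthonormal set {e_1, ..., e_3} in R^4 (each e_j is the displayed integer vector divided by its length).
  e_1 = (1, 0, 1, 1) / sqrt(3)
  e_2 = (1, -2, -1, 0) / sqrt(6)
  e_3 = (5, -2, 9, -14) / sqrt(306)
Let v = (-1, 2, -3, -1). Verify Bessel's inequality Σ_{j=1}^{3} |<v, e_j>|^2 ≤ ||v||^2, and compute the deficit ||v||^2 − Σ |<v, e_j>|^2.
Σ |<v, e_j>|^2 = 1619/153; ||v||^2 = 15; deficit = 676/153

Write each e_j = u_j / sqrt(<u_j, u_j>) where u_j is the displayed integer vector. Then <v, e_j> = <v, u_j> / sqrt(<u_j, u_j>), so |<v, e_j>|^2 = <v, u_j>^2 / <u_j, u_j>.
Coefficients: <v, e_1> = -5/sqrt(3), <v, e_2> = -2/sqrt(6), <v, e_3> = -22/sqrt(306).
Square and sum: Σ |<v, e_j>|^2 = 1619/153.
Compute ||v||^2 = v·v = 15.
Deficit = 15 − 1619/153 = 676/153 ≥ 0, confirming Bessel's inequality. (The deficit equals ||v − Σ <v,e_j> e_j||^2, the squared distance from v to span{e_j}.)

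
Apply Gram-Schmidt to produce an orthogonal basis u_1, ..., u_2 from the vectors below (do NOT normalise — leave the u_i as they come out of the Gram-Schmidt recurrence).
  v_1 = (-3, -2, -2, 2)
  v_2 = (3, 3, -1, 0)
Orthogonal basis:
  u_1 = (-3, -2, -2, 2)
  u_2 = (8/7, 37/21, -47/21, 26/21)

Apply the Gram-Schmidt recurrence
  u_1 = v_1
  u_i = v_i − Σ_{j<i} ((v_i · u_j) / (u_j · u_j)) · u_j.

Step by step this gives:
  u_1 = (-3, -2, -2, 2)
  u_2 = (8/7, 37/21, -47/21, 26/21)

Orthogonality check:
  u_2 · u_1 = 0 (should be 0)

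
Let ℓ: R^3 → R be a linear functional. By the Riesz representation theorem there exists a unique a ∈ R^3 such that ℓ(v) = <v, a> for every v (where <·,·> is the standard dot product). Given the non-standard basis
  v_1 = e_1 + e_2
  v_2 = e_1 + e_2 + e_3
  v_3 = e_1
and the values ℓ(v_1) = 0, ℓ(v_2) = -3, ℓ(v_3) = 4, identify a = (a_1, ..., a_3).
a = (4, -4, -3)

Write a = (a_1, ..., a_3) in the standard basis. For each basis vector v_i, ℓ(v_i) = <v_i, a> is a linear equation in the a_j's. Collect the n equations into a matrix system V a = ℓ, where row i of V is v_i (expressed in the standard basis). Since V is invertible (lower-triangular with 1s on the diagonal, up to permutation), solve by back-substitution:
  V =
[[1, 1, 0],
 [1, 1, 1],
 [1, 0, 0]]
  V a = (0, -3, 4)
Solving gives a = (4, -4, -3).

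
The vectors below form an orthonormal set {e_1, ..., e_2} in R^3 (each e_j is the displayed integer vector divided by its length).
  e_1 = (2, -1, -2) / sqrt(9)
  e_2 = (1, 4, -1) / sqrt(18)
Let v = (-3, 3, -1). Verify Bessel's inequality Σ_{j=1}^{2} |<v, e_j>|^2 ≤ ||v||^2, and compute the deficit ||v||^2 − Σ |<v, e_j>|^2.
Σ |<v, e_j>|^2 = 11; ||v||^2 = 19; deficit = 8

Write each e_j = u_j / sqrt(<u_j, u_j>) where u_j is the displayed integer vector. Then <v, e_j> = <v, u_j> / sqrt(<u_j, u_j>), so |<v, e_j>|^2 = <v, u_j>^2 / <u_j, u_j>.
Coefficients: <v, e_1> = -7/sqrt(9), <v, e_2> = 10/sqrt(18).
Square and sum: Σ |<v, e_j>|^2 = 11.
Compute ||v||^2 = v·v = 19.
Deficit = 19 − 11 = 8 ≥ 0, confirming Bessel's inequality. (The deficit equals ||v − Σ <v,e_j> e_j||^2, the squared distance from v to span{e_j}.)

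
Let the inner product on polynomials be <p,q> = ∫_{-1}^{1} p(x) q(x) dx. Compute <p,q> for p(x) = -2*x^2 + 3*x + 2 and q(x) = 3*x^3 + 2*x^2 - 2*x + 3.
<p,q> = 26/3

Expand the product: p(x)·q(x) = -6*x^5 + 5*x^4 + 16*x^3 - 8*x^2 + 5*x + 6.
∫_{-1}^{1} of each monomial x^k gives [2/(k+1) if k even, 0 if k odd]. Integrating term-by-term (or equivalently evaluating the antiderivative F(x) = -x^6 + x^5 + 4*x^4 - 8*x^3/3 + 5*x^2/2 + 6*x at the endpoints):
  F(1) − F(−1) = 59/6 − (7/6) = 26/3.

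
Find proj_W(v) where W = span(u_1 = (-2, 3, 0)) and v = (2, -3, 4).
proj_W(v) = (2, -3, 0)

Set up U = [u_1 | ... | u_1] ∈ R^(3×1). The projector onto W = col(U) is P = U (U^T U)^(-1) U^T.
Compute U^T U =
  [13],
and U^T v = (-13).
Solve U^T U · c = U^T v for the coefficients: c = (-1). The projection is proj_W(v) = U c.
Check: (v - proj_W(v)) · u_1 = 0  (should be 0).
Result: proj_W(v) = (2, -3, 0).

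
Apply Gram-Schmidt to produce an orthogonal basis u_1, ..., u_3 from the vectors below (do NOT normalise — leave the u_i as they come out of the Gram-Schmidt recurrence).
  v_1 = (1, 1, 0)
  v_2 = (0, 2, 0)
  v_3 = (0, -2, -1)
Orthogonal basis:
  u_1 = (1, 1, 0)
  u_2 = (-1, 1, 0)
  u_3 = (0, 0, -1)

Apply the Gram-Schmidt recurrence
  u_1 = v_1
  u_i = v_i − Σ_{j<i} ((v_i · u_j) / (u_j · u_j)) · u_j.

Step by step this gives:
  u_1 = (1, 1, 0)
  u_2 = (-1, 1, 0)
  u_3 = (0, 0, -1)

Orthogonality check:
  u_2 · u_1 = 0 (should be 0)
  u_3 · u_1 = 0 (should be 0)
  u_3 · u_2 = 0 (should be 0)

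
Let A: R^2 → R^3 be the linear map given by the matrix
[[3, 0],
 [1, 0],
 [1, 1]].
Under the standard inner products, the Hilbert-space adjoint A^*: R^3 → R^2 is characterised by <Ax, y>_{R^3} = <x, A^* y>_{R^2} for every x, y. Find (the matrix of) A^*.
A^* = A^T =
[[3, 1, 1],
 [0, 0, 1]]

For real matrices with standard dot products, the defining identity <Ax, y> = <x, A^* y> gives (Ax)^T y = x^T (A^*) y, i.e. x^T A^T y = x^T (A^*) y. Since this holds for all x, y, we must have A^* = A^T. Therefore
A^* =
[[3, 1, 1],
 [0, 0, 1]].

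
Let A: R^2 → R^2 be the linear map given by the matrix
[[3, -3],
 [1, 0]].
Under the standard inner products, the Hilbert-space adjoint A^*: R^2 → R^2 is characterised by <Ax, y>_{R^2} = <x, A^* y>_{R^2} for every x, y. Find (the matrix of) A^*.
A^* = A^T =
[[3, 1],
 [-3, 0]]

For real matrices with standard dot products, the defining identity <Ax, y> = <x, A^* y> gives (Ax)^T y = x^T (A^*) y, i.e. x^T A^T y = x^T (A^*) y. Since this holds for all x, y, we must have A^* = A^T. Therefore
A^* =
[[3, 1],
 [-3, 0]].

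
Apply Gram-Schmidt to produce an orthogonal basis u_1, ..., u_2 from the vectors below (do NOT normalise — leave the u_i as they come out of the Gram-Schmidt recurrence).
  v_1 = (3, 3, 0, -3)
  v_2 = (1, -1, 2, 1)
Orthogonal basis:
  u_1 = (3, 3, 0, -3)
  u_2 = (4/3, -2/3, 2, 2/3)

Apply the Gram-Schmidt recurrence
  u_1 = v_1
  u_i = v_i − Σ_{j<i} ((v_i · u_j) / (u_j · u_j)) · u_j.

Step by step this gives:
  u_1 = (3, 3, 0, -3)
  u_2 = (4/3, -2/3, 2, 2/3)

Orthogonality check:
  u_2 · u_1 = 0 (should be 0)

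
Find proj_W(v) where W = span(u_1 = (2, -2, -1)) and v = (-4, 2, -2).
proj_W(v) = (-20/9, 20/9, 10/9)

Set up U = [u_1 | ... | u_1] ∈ R^(3×1). The projector onto W = col(U) is P = U (U^T U)^(-1) U^T.
Compute U^T U =
  [9],
and U^T v = (-10).
Solve U^T U · c = U^T v for the coefficients: c = (-10/9). The projection is proj_W(v) = U c.
Check: (v - proj_W(v)) · u_1 = 0  (should be 0).
Result: proj_W(v) = (-20/9, 20/9, 10/9).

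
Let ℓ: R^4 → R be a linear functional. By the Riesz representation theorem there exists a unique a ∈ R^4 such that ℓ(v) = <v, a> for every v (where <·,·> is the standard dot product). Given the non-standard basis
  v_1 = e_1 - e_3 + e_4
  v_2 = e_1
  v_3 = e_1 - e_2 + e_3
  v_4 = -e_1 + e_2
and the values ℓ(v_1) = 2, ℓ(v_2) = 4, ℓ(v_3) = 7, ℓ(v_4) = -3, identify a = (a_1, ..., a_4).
a = (4, 1, 4, 2)

Write a = (a_1, ..., a_4) in the standard basis. For each basis vector v_i, ℓ(v_i) = <v_i, a> is a linear equation in the a_j's. Collect the n equations into a matrix system V a = ℓ, where row i of V is v_i (expressed in the standard basis). Since V is invertible (lower-triangular with 1s on the diagonal, up to permutation), solve by back-substitution:
  V =
[[1, 0, -1, 1],
 [1, 0, 0, 0],
 [1, -1, 1, 0],
 [-1, 1, 0, 0]]
  V a = (2, 4, 7, -3)
Solving gives a = (4, 1, 4, 2).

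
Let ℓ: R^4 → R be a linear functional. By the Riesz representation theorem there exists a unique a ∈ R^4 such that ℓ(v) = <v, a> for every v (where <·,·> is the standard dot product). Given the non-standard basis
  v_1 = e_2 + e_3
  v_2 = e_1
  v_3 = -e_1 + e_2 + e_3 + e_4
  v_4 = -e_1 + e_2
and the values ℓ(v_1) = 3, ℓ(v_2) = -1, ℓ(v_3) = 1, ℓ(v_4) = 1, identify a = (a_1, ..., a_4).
a = (-1, 0, 3, -3)

Write a = (a_1, ..., a_4) in the standard basis. For each basis vector v_i, ℓ(v_i) = <v_i, a> is a linear equation in the a_j's. Collect the n equations into a matrix system V a = ℓ, where row i of V is v_i (expressed in the standard basis). Since V is invertible (lower-triangular with 1s on the diagonal, up to permutation), solve by back-substitution:
  V =
[[0, 1, 1, 0],
 [1, 0, 0, 0],
 [-1, 1, 1, 1],
 [-1, 1, 0, 0]]
  V a = (3, -1, 1, 1)
Solving gives a = (-1, 0, 3, -3).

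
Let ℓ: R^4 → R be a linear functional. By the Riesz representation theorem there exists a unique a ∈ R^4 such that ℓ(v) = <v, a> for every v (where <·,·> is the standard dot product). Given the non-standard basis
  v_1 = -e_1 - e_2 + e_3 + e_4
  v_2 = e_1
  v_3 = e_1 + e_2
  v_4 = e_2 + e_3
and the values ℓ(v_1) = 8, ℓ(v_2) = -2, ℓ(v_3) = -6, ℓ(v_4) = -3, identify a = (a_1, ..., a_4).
a = (-2, -4, 1, 1)

Write a = (a_1, ..., a_4) in the standard basis. For each basis vector v_i, ℓ(v_i) = <v_i, a> is a linear equation in the a_j's. Collect the n equations into a matrix system V a = ℓ, where row i of V is v_i (expressed in the standard basis). Since V is invertible (lower-triangular with 1s on the diagonal, up to permutation), solve by back-substitution:
  V =
[[-1, -1, 1, 1],
 [1, 0, 0, 0],
 [1, 1, 0, 0],
 [0, 1, 1, 0]]
  V a = (8, -2, -6, -3)
Solving gives a = (-2, -4, 1, 1).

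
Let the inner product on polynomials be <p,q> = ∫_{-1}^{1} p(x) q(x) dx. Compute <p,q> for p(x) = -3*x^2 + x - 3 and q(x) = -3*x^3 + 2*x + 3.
<p,q> = -358/15

Expand the product: p(x)·q(x) = 9*x^5 - 3*x^4 + 3*x^3 - 7*x^2 - 3*x - 9.
∫_{-1}^{1} of each monomial x^k gives [2/(k+1) if k even, 0 if k odd]. Integrating term-by-term (or equivalently evaluating the antiderivative F(x) = 3*x^6/2 - 3*x^5/5 + 3*x^4/4 - 7*x^3/3 - 3*x^2/2 - 9*x at the endpoints):
  F(1) − F(−1) = -671/60 − (761/60) = -358/15.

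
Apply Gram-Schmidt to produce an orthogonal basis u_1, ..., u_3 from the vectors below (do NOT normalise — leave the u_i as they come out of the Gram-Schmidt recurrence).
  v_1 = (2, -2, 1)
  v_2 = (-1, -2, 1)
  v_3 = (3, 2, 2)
Orthogonal basis:
  u_1 = (2, -2, 1)
  u_2 = (-5/3, -4/3, 2/3)
  u_3 = (0, 6/5, 12/5)

Apply the Gram-Schmidt recurrence
  u_1 = v_1
  u_i = v_i − Σ_{j<i} ((v_i · u_j) / (u_j · u_j)) · u_j.

Step by step this gives:
  u_1 = (2, -2, 1)
  u_2 = (-5/3, -4/3, 2/3)
  u_3 = (0, 6/5, 12/5)

Orthogonality check:
  u_2 · u_1 = 0 (should be 0)
  u_3 · u_1 = 0 (should be 0)
  u_3 · u_2 = 0 (should be 0)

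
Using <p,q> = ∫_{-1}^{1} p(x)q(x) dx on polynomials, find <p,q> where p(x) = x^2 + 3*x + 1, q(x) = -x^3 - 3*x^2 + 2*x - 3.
<p,q> = -42/5

Expand the product: p(x)·q(x) = -x^5 - 6*x^4 - 8*x^3 - 7*x - 3.
∫_{-1}^{1} of each monomial x^k gives [2/(k+1) if k even, 0 if k odd]. Integrating term-by-term (or equivalently evaluating the antiderivative F(x) = -x^6/6 - 6*x^5/5 - 2*x^4 - 7*x^2/2 - 3*x at the endpoints):
  F(1) − F(−1) = -148/15 − (-22/15) = -42/5.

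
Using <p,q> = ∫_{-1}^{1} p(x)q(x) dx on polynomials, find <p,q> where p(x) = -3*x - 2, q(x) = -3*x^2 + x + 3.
<p,q> = -10

Expand the product: p(x)·q(x) = 9*x^3 + 3*x^2 - 11*x - 6.
∫_{-1}^{1} of each monomial x^k gives [2/(k+1) if k even, 0 if k odd]. Integrating term-by-term (or equivalently evaluating the antiderivative F(x) = 9*x^4/4 + x^3 - 11*x^2/2 - 6*x at the endpoints):
  F(1) − F(−1) = -33/4 − (7/4) = -10.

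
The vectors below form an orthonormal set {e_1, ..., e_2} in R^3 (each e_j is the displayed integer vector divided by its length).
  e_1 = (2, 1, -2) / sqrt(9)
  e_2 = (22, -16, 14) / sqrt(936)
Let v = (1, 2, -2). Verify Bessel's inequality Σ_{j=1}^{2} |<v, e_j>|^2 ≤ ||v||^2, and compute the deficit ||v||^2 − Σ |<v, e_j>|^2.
Σ |<v, e_j>|^2 = 225/26; ||v||^2 = 9; deficit = 9/26

Write each e_j = u_j / sqrt(<u_j, u_j>) where u_j is the displayed integer vector. Then <v, e_j> = <v, u_j> / sqrt(<u_j, u_j>), so |<v, e_j>|^2 = <v, u_j>^2 / <u_j, u_j>.
Coefficients: <v, e_1> = 8/sqrt(9), <v, e_2> = -38/sqrt(936).
Square and sum: Σ |<v, e_j>|^2 = 225/26.
Compute ||v||^2 = v·v = 9.
Deficit = 9 − 225/26 = 9/26 ≥ 0, confirming Bessel's inequality. (The deficit equals ||v − Σ <v,e_j> e_j||^2, the squared distance from v to span{e_j}.)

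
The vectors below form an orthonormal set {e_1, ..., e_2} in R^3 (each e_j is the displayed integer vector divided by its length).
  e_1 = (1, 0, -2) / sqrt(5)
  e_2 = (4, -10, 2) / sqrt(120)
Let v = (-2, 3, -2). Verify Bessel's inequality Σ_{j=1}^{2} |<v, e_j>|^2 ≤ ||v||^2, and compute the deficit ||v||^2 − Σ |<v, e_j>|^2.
Σ |<v, e_j>|^2 = 31/2; ||v||^2 = 17; deficit = 3/2

Write each e_j = u_j / sqrt(<u_j, u_j>) where u_j is the displayed integer vector. Then <v, e_j> = <v, u_j> / sqrt(<u_j, u_j>), so |<v, e_j>|^2 = <v, u_j>^2 / <u_j, u_j>.
Coefficients: <v, e_1> = 2/sqrt(5), <v, e_2> = -42/sqrt(120).
Square and sum: Σ |<v, e_j>|^2 = 31/2.
Compute ||v||^2 = v·v = 17.
Deficit = 17 − 31/2 = 3/2 ≥ 0, confirming Bessel's inequality. (The deficit equals ||v − Σ <v,e_j> e_j||^2, the squared distance from v to span{e_j}.)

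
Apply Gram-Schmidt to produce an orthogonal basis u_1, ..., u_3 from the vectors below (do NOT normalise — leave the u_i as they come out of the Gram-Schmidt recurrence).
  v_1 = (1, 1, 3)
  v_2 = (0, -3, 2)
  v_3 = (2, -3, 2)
Orthogonal basis:
  u_1 = (1, 1, 3)
  u_2 = (-3/11, -36/11, 13/11)
  u_3 = (121/67, -22/67, -33/67)

Apply the Gram-Schmidt recurrence
  u_1 = v_1
  u_i = v_i − Σ_{j<i} ((v_i · u_j) / (u_j · u_j)) · u_j.

Step by step this gives:
  u_1 = (1, 1, 3)
  u_2 = (-3/11, -36/11, 13/11)
  u_3 = (121/67, -22/67, -33/67)

Orthogonality check:
  u_2 · u_1 = 0 (should be 0)
  u_3 · u_1 = 0 (should be 0)
  u_3 · u_2 = 0 (should be 0)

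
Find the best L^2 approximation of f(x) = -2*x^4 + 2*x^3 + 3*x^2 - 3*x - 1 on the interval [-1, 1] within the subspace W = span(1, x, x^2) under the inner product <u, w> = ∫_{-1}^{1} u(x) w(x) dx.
g(x) = 9*x^2/7 - 9*x/5 - 29/35

The best approximation g ∈ W is the orthogonal projection of f onto W. Writing g = a_0 + a_1 x + a_2 x^2, the coefficients solve the normal equations G · a = b where
  G_{ij} = <φ_i, φ_j> and b_i = <f, φ_i>, with φ_0 = 1, φ_1 = x, φ_2 = x^2.
G =
  [2, 0, 2/3]
  [0, 2/3, 0]
  [2/3, 0, 2/5],
b = (-4/5, -6/5, -4/105).
Solving gives a_0 = -29/35, a_1 = -9/5, a_2 = 9/7, so
  g(x) = 9*x^2/7 - 9*x/5 - 29/35.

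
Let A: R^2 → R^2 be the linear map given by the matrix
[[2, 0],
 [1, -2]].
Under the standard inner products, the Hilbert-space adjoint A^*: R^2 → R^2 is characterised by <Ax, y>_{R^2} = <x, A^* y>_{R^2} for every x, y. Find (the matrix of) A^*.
A^* = A^T =
[[2, 1],
 [0, -2]]

For real matrices with standard dot products, the defining identity <Ax, y> = <x, A^* y> gives (Ax)^T y = x^T (A^*) y, i.e. x^T A^T y = x^T (A^*) y. Since this holds for all x, y, we must have A^* = A^T. Therefore
A^* =
[[2, 1],
 [0, -2]].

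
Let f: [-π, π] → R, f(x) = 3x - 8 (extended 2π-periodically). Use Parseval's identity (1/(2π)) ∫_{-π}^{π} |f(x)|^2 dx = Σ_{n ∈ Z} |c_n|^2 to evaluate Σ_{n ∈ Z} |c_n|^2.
Σ |c_n|^2 = 3π^2 + 64

Expand and integrate term by term over [-π, π]:
  ∫ (3x)^2 dx = 9·(2π^3/3); ∫ 2·3·(-8)·x dx = 0 (odd integrand); ∫ (-8)^2 dx = 64·2π.
So (1/(2π)) ∫_{-π}^{π} (3x - 8)^2 dx = 9π^2/3 + 64 = 3π^2 + 64.
Parseval ⇒ Σ |c_n|^2 = 3π^2 + 64.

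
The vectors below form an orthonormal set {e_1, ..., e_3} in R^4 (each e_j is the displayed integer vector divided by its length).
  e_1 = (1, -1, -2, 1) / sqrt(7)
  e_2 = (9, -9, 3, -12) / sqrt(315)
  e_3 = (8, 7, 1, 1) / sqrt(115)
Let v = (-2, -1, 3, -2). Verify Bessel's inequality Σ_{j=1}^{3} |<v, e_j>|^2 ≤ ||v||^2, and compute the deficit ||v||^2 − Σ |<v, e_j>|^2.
Σ |<v, e_j>|^2 = 405/23; ||v||^2 = 18; deficit = 9/23

Write each e_j = u_j / sqrt(<u_j, u_j>) where u_j is the displayed integer vector. Then <v, e_j> = <v, u_j> / sqrt(<u_j, u_j>), so |<v, e_j>|^2 = <v, u_j>^2 / <u_j, u_j>.
Coefficients: <v, e_1> = -9/sqrt(7), <v, e_2> = 24/sqrt(315), <v, e_3> = -22/sqrt(115).
Square and sum: Σ |<v, e_j>|^2 = 405/23.
Compute ||v||^2 = v·v = 18.
Deficit = 18 − 405/23 = 9/23 ≥ 0, confirming Bessel's inequality. (The deficit equals ||v − Σ <v,e_j> e_j||^2, the squared distance from v to span{e_j}.)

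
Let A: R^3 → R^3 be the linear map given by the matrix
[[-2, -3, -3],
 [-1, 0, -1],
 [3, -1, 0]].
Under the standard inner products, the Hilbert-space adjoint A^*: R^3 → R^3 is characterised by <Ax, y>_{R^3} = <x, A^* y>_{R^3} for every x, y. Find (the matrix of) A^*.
A^* = A^T =
[[-2, -1, 3],
 [-3, 0, -1],
 [-3, -1, 0]]

For real matrices with standard dot products, the defining identity <Ax, y> = <x, A^* y> gives (Ax)^T y = x^T (A^*) y, i.e. x^T A^T y = x^T (A^*) y. Since this holds for all x, y, we must have A^* = A^T. Therefore
A^* =
[[-2, -1, 3],
 [-3, 0, -1],
 [-3, -1, 0]].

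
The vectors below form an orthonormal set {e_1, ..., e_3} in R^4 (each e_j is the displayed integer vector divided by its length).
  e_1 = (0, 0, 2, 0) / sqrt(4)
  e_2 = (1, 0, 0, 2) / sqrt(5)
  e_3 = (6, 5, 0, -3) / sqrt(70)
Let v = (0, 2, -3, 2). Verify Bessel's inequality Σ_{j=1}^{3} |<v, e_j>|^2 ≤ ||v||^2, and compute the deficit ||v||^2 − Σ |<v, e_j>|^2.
Σ |<v, e_j>|^2 = 87/7; ||v||^2 = 17; deficit = 32/7

Write each e_j = u_j / sqrt(<u_j, u_j>) where u_j is the displayed integer vector. Then <v, e_j> = <v, u_j> / sqrt(<u_j, u_j>), so |<v, e_j>|^2 = <v, u_j>^2 / <u_j, u_j>.
Coefficients: <v, e_1> = -6/sqrt(4), <v, e_2> = 4/sqrt(5), <v, e_3> = 4/sqrt(70).
Square and sum: Σ |<v, e_j>|^2 = 87/7.
Compute ||v||^2 = v·v = 17.
Deficit = 17 − 87/7 = 32/7 ≥ 0, confirming Bessel's inequality. (The deficit equals ||v − Σ <v,e_j> e_j||^2, the squared distance from v to span{e_j}.)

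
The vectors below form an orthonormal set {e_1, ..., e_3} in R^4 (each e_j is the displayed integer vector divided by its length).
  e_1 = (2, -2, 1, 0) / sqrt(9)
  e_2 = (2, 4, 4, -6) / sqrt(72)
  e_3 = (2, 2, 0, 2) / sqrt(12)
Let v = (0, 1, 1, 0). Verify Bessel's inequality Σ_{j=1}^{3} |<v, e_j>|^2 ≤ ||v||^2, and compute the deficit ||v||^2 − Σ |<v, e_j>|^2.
Σ |<v, e_j>|^2 = 4/3; ||v||^2 = 2; deficit = 2/3

Write each e_j = u_j / sqrt(<u_j, u_j>) where u_j is the displayed integer vector. Then <v, e_j> = <v, u_j> / sqrt(<u_j, u_j>), so |<v, e_j>|^2 = <v, u_j>^2 / <u_j, u_j>.
Coefficients: <v, e_1> = -1/sqrt(9), <v, e_2> = 8/sqrt(72), <v, e_3> = 2/sqrt(12).
Square and sum: Σ |<v, e_j>|^2 = 4/3.
Compute ||v||^2 = v·v = 2.
Deficit = 2 − 4/3 = 2/3 ≥ 0, confirming Bessel's inequality. (The deficit equals ||v − Σ <v,e_j> e_j||^2, the squared distance from v to span{e_j}.)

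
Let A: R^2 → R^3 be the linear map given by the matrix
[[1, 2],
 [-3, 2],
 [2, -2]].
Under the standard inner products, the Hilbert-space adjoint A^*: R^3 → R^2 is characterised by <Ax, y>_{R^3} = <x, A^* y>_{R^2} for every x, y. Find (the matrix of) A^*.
A^* = A^T =
[[1, -3, 2],
 [2, 2, -2]]

For real matrices with standard dot products, the defining identity <Ax, y> = <x, A^* y> gives (Ax)^T y = x^T (A^*) y, i.e. x^T A^T y = x^T (A^*) y. Since this holds for all x, y, we must have A^* = A^T. Therefore
A^* =
[[1, -3, 2],
 [2, 2, -2]].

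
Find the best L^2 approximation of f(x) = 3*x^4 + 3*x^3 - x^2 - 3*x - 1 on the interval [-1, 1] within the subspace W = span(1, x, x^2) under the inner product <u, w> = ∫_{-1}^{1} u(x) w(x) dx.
g(x) = 11*x^2/7 - 6*x/5 - 44/35

The best approximation g ∈ W is the orthogonal projection of f onto W. Writing g = a_0 + a_1 x + a_2 x^2, the coefficients solve the normal equations G · a = b where
  G_{ij} = <φ_i, φ_j> and b_i = <f, φ_i>, with φ_0 = 1, φ_1 = x, φ_2 = x^2.
G =
  [2, 0, 2/3]
  [0, 2/3, 0]
  [2/3, 0, 2/5],
b = (-22/15, -4/5, -22/105).
Solving gives a_0 = -44/35, a_1 = -6/5, a_2 = 11/7, so
  g(x) = 11*x^2/7 - 6*x/5 - 44/35.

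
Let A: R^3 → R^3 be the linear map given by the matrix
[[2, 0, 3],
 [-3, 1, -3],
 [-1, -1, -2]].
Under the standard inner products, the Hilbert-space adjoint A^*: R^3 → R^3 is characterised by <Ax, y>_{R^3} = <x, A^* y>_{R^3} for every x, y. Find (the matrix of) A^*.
A^* = A^T =
[[2, -3, -1],
 [0, 1, -1],
 [3, -3, -2]]

For real matrices with standard dot products, the defining identity <Ax, y> = <x, A^* y> gives (Ax)^T y = x^T (A^*) y, i.e. x^T A^T y = x^T (A^*) y. Since this holds for all x, y, we must have A^* = A^T. Therefore
A^* =
[[2, -3, -1],
 [0, 1, -1],
 [3, -3, -2]].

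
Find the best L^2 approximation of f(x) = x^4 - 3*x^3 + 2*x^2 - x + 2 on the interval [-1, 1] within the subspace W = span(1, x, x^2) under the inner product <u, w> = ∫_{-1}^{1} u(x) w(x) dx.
g(x) = 20*x^2/7 - 14*x/5 + 67/35

The best approximation g ∈ W is the orthogonal projection of f onto W. Writing g = a_0 + a_1 x + a_2 x^2, the coefficients solve the normal equations G · a = b where
  G_{ij} = <φ_i, φ_j> and b_i = <f, φ_i>, with φ_0 = 1, φ_1 = x, φ_2 = x^2.
G =
  [2, 0, 2/3]
  [0, 2/3, 0]
  [2/3, 0, 2/5],
b = (86/15, -28/15, 254/105).
Solving gives a_0 = 67/35, a_1 = -14/5, a_2 = 20/7, so
  g(x) = 20*x^2/7 - 14*x/5 + 67/35.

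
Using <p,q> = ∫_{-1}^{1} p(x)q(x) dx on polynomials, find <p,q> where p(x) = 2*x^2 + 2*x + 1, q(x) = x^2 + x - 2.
<p,q> = -58/15

Expand the product: p(x)·q(x) = 2*x^4 + 4*x^3 - x^2 - 3*x - 2.
∫_{-1}^{1} of each monomial x^k gives [2/(k+1) if k even, 0 if k odd]. Integrating term-by-term (or equivalently evaluating the antiderivative F(x) = 2*x^5/5 + x^4 - x^3/3 - 3*x^2/2 - 2*x at the endpoints):
  F(1) − F(−1) = -73/30 − (43/30) = -58/15.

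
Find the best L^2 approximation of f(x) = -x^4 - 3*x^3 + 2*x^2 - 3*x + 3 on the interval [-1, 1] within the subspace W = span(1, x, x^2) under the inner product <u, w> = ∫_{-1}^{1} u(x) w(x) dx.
g(x) = 8*x^2/7 - 24*x/5 + 108/35

The best approximation g ∈ W is the orthogonal projection of f onto W. Writing g = a_0 + a_1 x + a_2 x^2, the coefficients solve the normal equations G · a = b where
  G_{ij} = <φ_i, φ_j> and b_i = <f, φ_i>, with φ_0 = 1, φ_1 = x, φ_2 = x^2.
G =
  [2, 0, 2/3]
  [0, 2/3, 0]
  [2/3, 0, 2/5],
b = (104/15, -16/5, 88/35).
Solving gives a_0 = 108/35, a_1 = -24/5, a_2 = 8/7, so
  g(x) = 8*x^2/7 - 24*x/5 + 108/35.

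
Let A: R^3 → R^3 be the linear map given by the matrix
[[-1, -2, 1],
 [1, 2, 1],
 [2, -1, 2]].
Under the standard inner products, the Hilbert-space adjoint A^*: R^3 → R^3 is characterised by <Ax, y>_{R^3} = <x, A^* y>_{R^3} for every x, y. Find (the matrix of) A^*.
A^* = A^T =
[[-1, 1, 2],
 [-2, 2, -1],
 [1, 1, 2]]

For real matrices with standard dot products, the defining identity <Ax, y> = <x, A^* y> gives (Ax)^T y = x^T (A^*) y, i.e. x^T A^T y = x^T (A^*) y. Since this holds for all x, y, we must have A^* = A^T. Therefore
A^* =
[[-1, 1, 2],
 [-2, 2, -1],
 [1, 1, 2]].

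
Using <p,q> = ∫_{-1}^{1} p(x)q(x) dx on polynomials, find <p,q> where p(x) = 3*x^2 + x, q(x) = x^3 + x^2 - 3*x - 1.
<p,q> = -12/5

Expand the product: p(x)·q(x) = 3*x^5 + 4*x^4 - 8*x^3 - 6*x^2 - x.
∫_{-1}^{1} of each monomial x^k gives [2/(k+1) if k even, 0 if k odd]. Integrating term-by-term (or equivalently evaluating the antiderivative F(x) = x^6/2 + 4*x^5/5 - 2*x^4 - 2*x^3 - x^2/2 at the endpoints):
  F(1) − F(−1) = -16/5 − (-4/5) = -12/5.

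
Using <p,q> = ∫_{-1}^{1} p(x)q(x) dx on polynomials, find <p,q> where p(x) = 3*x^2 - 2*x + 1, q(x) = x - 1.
<p,q> = -16/3

Expand the product: p(x)·q(x) = 3*x^3 - 5*x^2 + 3*x - 1.
∫_{-1}^{1} of each monomial x^k gives [2/(k+1) if k even, 0 if k odd]. Integrating term-by-term (or equivalently evaluating the antiderivative F(x) = 3*x^4/4 - 5*x^3/3 + 3*x^2/2 - x at the endpoints):
  F(1) − F(−1) = -5/12 − (59/12) = -16/3.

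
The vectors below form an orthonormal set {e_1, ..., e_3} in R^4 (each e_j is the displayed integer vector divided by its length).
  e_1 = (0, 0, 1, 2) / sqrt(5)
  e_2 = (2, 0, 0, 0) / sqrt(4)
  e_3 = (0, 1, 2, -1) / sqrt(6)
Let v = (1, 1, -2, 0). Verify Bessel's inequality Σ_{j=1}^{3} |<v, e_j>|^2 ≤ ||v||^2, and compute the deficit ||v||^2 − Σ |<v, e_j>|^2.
Σ |<v, e_j>|^2 = 33/10; ||v||^2 = 6; deficit = 27/10

Write each e_j = u_j / sqrt(<u_j, u_j>) where u_j is the displayed integer vector. Then <v, e_j> = <v, u_j> / sqrt(<u_j, u_j>), so |<v, e_j>|^2 = <v, u_j>^2 / <u_j, u_j>.
Coefficients: <v, e_1> = -2/sqrt(5), <v, e_2> = 2/sqrt(4), <v, e_3> = -3/sqrt(6).
Square and sum: Σ |<v, e_j>|^2 = 33/10.
Compute ||v||^2 = v·v = 6.
Deficit = 6 − 33/10 = 27/10 ≥ 0, confirming Bessel's inequality. (The deficit equals ||v − Σ <v,e_j> e_j||^2, the squared distance from v to span{e_j}.)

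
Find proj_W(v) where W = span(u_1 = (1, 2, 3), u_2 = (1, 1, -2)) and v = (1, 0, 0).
proj_W(v) = (26/75, 7/15, -7/75)

Set up U = [u_1 | ... | u_2] ∈ R^(3×2). The projector onto W = col(U) is P = U (U^T U)^(-1) U^T.
Compute U^T U =
  [14, -3]
  [-3, 6],
and U^T v = (1, 1).
Solve U^T U · c = U^T v for the coefficients: c = (3/25, 17/75). The projection is proj_W(v) = U c.
Check: (v - proj_W(v)) · u_1 = 0  (should be 0).
Check: (v - proj_W(v)) · u_2 = 0  (should be 0).
Result: proj_W(v) = (26/75, 7/15, -7/75).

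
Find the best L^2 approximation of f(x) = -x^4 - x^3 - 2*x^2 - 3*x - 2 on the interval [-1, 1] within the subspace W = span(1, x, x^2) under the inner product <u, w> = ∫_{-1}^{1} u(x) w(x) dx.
g(x) = -20*x^2/7 - 18*x/5 - 67/35

The best approximation g ∈ W is the orthogonal projection of f onto W. Writing g = a_0 + a_1 x + a_2 x^2, the coefficients solve the normal equations G · a = b where
  G_{ij} = <φ_i, φ_j> and b_i = <f, φ_i>, with φ_0 = 1, φ_1 = x, φ_2 = x^2.
G =
  [2, 0, 2/3]
  [0, 2/3, 0]
  [2/3, 0, 2/5],
b = (-86/15, -12/5, -254/105).
Solving gives a_0 = -67/35, a_1 = -18/5, a_2 = -20/7, so
  g(x) = -20*x^2/7 - 18*x/5 - 67/35.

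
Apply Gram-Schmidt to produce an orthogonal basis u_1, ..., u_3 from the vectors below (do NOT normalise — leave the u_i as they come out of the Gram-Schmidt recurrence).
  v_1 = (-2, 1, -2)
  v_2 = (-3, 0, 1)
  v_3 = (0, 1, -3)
Orthogonal basis:
  u_1 = (-2, 1, -2)
  u_2 = (-19/9, -4/9, 17/9)
  u_3 = (-1/74, -4/37, -3/74)

Apply the Gram-Schmidt recurrence
  u_1 = v_1
  u_i = v_i − Σ_{j<i} ((v_i · u_j) / (u_j · u_j)) · u_j.

Step by step this gives:
  u_1 = (-2, 1, -2)
  u_2 = (-19/9, -4/9, 17/9)
  u_3 = (-1/74, -4/37, -3/74)

Orthogonality check:
  u_2 · u_1 = 0 (should be 0)
  u_3 · u_1 = 0 (should be 0)
  u_3 · u_2 = 0 (should be 0)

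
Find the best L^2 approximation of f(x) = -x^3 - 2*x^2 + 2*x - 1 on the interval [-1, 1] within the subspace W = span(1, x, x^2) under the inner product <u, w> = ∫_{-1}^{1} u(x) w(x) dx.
g(x) = -2*x^2 + 7*x/5 - 1

The best approximation g ∈ W is the orthogonal projection of f onto W. Writing g = a_0 + a_1 x + a_2 x^2, the coefficients solve the normal equations G · a = b where
  G_{ij} = <φ_i, φ_j> and b_i = <f, φ_i>, with φ_0 = 1, φ_1 = x, φ_2 = x^2.
G =
  [2, 0, 2/3]
  [0, 2/3, 0]
  [2/3, 0, 2/5],
b = (-10/3, 14/15, -22/15).
Solving gives a_0 = -1, a_1 = 7/5, a_2 = -2, so
  g(x) = -2*x^2 + 7*x/5 - 1.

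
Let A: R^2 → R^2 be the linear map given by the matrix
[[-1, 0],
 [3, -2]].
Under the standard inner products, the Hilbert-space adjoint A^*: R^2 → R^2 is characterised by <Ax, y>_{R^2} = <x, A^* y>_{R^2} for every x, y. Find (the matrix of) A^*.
A^* = A^T =
[[-1, 3],
 [0, -2]]

For real matrices with standard dot products, the defining identity <Ax, y> = <x, A^* y> gives (Ax)^T y = x^T (A^*) y, i.e. x^T A^T y = x^T (A^*) y. Since this holds for all x, y, we must have A^* = A^T. Therefore
A^* =
[[-1, 3],
 [0, -2]].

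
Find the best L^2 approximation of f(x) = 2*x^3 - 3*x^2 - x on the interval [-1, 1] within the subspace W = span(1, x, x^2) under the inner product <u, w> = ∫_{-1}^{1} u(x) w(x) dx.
g(x) = -3*x^2 + x/5

The best approximation g ∈ W is the orthogonal projection of f onto W. Writing g = a_0 + a_1 x + a_2 x^2, the coefficients solve the normal equations G · a = b where
  G_{ij} = <φ_i, φ_j> and b_i = <f, φ_i>, with φ_0 = 1, φ_1 = x, φ_2 = x^2.
G =
  [2, 0, 2/3]
  [0, 2/3, 0]
  [2/3, 0, 2/5],
b = (-2, 2/15, -6/5).
Solving gives a_0 = 0, a_1 = 1/5, a_2 = -3, so
  g(x) = -3*x^2 + x/5.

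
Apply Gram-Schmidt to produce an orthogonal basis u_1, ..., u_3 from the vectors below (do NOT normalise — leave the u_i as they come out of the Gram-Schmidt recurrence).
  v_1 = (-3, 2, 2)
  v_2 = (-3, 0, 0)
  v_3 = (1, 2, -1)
Orthogonal basis:
  u_1 = (-3, 2, 2)
  u_2 = (-24/17, -18/17, -18/17)
  u_3 = (0, 3/2, -3/2)

Apply the Gram-Schmidt recurrence
  u_1 = v_1
  u_i = v_i − Σ_{j<i} ((v_i · u_j) / (u_j · u_j)) · u_j.

Step by step this gives:
  u_1 = (-3, 2, 2)
  u_2 = (-24/17, -18/17, -18/17)
  u_3 = (0, 3/2, -3/2)

Orthogonality check:
  u_2 · u_1 = 0 (should be 0)
  u_3 · u_1 = 0 (should be 0)
  u_3 · u_2 = 0 (should be 0)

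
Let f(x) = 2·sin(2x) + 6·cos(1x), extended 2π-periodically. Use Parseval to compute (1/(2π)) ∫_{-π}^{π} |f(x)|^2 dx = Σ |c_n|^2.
Σ |c_n|^2 = 20

Expand |f|^2 and use orthogonality of {sin(nx), cos(mx)} on [-π, π]:
  ∫_{-π}^{π} sin(nx)^2 dx = π, ∫ cos(mx)^2 dx = π, and cross terms integrate to 0.
So ∫_{-π}^{π} f(x)^2 dx = 2^2 · π + 6^2 · π = (4 + 36)π.
Divide by 2π: (4 + 36)/2 = 20.
By Parseval, this equals Σ |c_n|^2.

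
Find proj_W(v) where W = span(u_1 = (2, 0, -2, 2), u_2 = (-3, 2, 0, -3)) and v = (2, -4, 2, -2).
proj_W(v) = (8/15, -12/5, 46/15, 8/15)

Set up U = [u_1 | ... | u_2] ∈ R^(4×2). The projector onto W = col(U) is P = U (U^T U)^(-1) U^T.
Compute U^T U =
  [12, -12]
  [-12, 22],
and U^T v = (-4, -8).
Solve U^T U · c = U^T v for the coefficients: c = (-23/15, -6/5). The projection is proj_W(v) = U c.
Check: (v - proj_W(v)) · u_1 = 0  (should be 0).
Check: (v - proj_W(v)) · u_2 = 0  (should be 0).
Result: proj_W(v) = (8/15, -12/5, 46/15, 8/15).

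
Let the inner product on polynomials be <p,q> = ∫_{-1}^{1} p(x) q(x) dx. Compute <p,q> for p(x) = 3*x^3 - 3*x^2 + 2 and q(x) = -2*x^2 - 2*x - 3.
<p,q> = -26/3

Expand the product: p(x)·q(x) = -6*x^5 - 3*x^3 + 5*x^2 - 4*x - 6.
∫_{-1}^{1} of each monomial x^k gives [2/(k+1) if k even, 0 if k odd]. Integrating term-by-term (or equivalently evaluating the antiderivative F(x) = -x^6 - 3*x^4/4 + 5*x^3/3 - 2*x^2 - 6*x at the endpoints):
  F(1) − F(−1) = -97/12 − (7/12) = -26/3.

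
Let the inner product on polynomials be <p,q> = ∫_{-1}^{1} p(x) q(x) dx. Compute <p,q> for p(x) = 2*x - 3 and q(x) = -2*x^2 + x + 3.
<p,q> = -38/3

Expand the product: p(x)·q(x) = -4*x^3 + 8*x^2 + 3*x - 9.
∫_{-1}^{1} of each monomial x^k gives [2/(k+1) if k even, 0 if k odd]. Integrating term-by-term (or equivalently evaluating the antiderivative F(x) = -x^4 + 8*x^3/3 + 3*x^2/2 - 9*x at the endpoints):
  F(1) − F(−1) = -35/6 − (41/6) = -38/3.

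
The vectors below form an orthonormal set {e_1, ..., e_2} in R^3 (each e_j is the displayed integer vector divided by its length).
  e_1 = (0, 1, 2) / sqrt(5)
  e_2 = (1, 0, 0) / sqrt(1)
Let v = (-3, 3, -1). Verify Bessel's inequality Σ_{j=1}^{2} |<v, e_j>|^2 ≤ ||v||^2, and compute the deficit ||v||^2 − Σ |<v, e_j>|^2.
Σ |<v, e_j>|^2 = 46/5; ||v||^2 = 19; deficit = 49/5

Write each e_j = u_j / sqrt(<u_j, u_j>) where u_j is the displayed integer vector. Then <v, e_j> = <v, u_j> / sqrt(<u_j, u_j>), so |<v, e_j>|^2 = <v, u_j>^2 / <u_j, u_j>.
Coefficients: <v, e_1> = 1/sqrt(5), <v, e_2> = -3/sqrt(1).
Square and sum: Σ |<v, e_j>|^2 = 46/5.
Compute ||v||^2 = v·v = 19.
Deficit = 19 − 46/5 = 49/5 ≥ 0, confirming Bessel's inequality. (The deficit equals ||v − Σ <v,e_j> e_j||^2, the squared distance from v to span{e_j}.)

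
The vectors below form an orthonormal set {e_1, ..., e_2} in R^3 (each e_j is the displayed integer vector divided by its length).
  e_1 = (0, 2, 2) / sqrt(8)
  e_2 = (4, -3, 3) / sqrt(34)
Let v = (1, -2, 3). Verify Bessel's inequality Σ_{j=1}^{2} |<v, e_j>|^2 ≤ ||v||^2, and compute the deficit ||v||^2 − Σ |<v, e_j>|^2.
Σ |<v, e_j>|^2 = 189/17; ||v||^2 = 14; deficit = 49/17

Write each e_j = u_j / sqrt(<u_j, u_j>) where u_j is the displayed integer vector. Then <v, e_j> = <v, u_j> / sqrt(<u_j, u_j>), so |<v, e_j>|^2 = <v, u_j>^2 / <u_j, u_j>.
Coefficients: <v, e_1> = 2/sqrt(8), <v, e_2> = 19/sqrt(34).
Square and sum: Σ |<v, e_j>|^2 = 189/17.
Compute ||v||^2 = v·v = 14.
Deficit = 14 − 189/17 = 49/17 ≥ 0, confirming Bessel's inequality. (The deficit equals ||v − Σ <v,e_j> e_j||^2, the squared distance from v to span{e_j}.)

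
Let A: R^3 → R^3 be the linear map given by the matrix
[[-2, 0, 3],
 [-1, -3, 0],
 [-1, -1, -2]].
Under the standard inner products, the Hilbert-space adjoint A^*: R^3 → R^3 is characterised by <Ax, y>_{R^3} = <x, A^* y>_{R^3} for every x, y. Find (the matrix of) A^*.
A^* = A^T =
[[-2, -1, -1],
 [0, -3, -1],
 [3, 0, -2]]

For real matrices with standard dot products, the defining identity <Ax, y> = <x, A^* y> gives (Ax)^T y = x^T (A^*) y, i.e. x^T A^T y = x^T (A^*) y. Since this holds for all x, y, we must have A^* = A^T. Therefore
A^* =
[[-2, -1, -1],
 [0, -3, -1],
 [3, 0, -2]].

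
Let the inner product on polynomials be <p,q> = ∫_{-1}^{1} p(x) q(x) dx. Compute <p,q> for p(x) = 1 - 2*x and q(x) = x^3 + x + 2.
<p,q> = 28/15

Expand the product: p(x)·q(x) = -2*x^4 + x^3 - 2*x^2 - 3*x + 2.
∫_{-1}^{1} of each monomial x^k gives [2/(k+1) if k even, 0 if k odd]. Integrating term-by-term (or equivalently evaluating the antiderivative F(x) = -2*x^5/5 + x^4/4 - 2*x^3/3 - 3*x^2/2 + 2*x at the endpoints):
  F(1) − F(−1) = -19/60 − (-131/60) = 28/15.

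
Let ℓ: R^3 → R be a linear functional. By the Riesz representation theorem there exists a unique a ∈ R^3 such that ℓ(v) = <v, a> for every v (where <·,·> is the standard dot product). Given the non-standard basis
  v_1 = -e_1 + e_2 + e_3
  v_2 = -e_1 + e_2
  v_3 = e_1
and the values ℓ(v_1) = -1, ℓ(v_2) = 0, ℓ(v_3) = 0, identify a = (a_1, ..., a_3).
a = (0, 0, -1)

Write a = (a_1, ..., a_3) in the standard basis. For each basis vector v_i, ℓ(v_i) = <v_i, a> is a linear equation in the a_j's. Collect the n equations into a matrix system V a = ℓ, where row i of V is v_i (expressed in the standard basis). Since V is invertible (lower-triangular with 1s on the diagonal, up to permutation), solve by back-substitution:
  V =
[[-1, 1, 1],
 [-1, 1, 0],
 [1, 0, 0]]
  V a = (-1, 0, 0)
Solving gives a = (0, 0, -1).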